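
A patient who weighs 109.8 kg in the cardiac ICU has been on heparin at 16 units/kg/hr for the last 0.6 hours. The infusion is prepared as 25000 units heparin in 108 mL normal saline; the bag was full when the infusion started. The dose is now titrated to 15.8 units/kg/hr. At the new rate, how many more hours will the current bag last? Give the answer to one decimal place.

13.8 hours

Initial rate:
Dose = 16 units/kg/hr × 109.8 kg = 1756.8 units/hr
Concentration = 25000 units ÷ 108 mL = 231.4815 units/mL
Rate = 1756.8 units/hr ÷ 231.4815 units/mL = 7.589376 mL/hr
Volume infused so far = 7.589376 mL/hr × 0.6 hr = 4.553626 mL
Volume remaining = 108 − 4.553626 = 103.4464 mL
New rate:
Dose = 15.8 units/kg/hr × 109.8 kg = 1734.84 units/hr
Rate = 1734.84 units/hr ÷ 231.4815 units/mL = 7.494509 mL/hr
Time remaining = 103.4464 mL ÷ 7.494509 mL/hr = 13.80296 hr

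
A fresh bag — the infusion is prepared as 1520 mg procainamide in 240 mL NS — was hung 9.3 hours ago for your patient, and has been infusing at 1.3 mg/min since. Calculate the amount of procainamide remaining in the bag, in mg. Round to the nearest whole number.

795 mg

1.3 mg/min × 60 min/hr = 78 mg/hr
Concentration = 1520 mg ÷ 240 mL = 6.333333 mg/mL
Rate = 78 mg/hr ÷ 6.333333 mg/mL = 12.31579 mL/hr
Volume infused = 12.31579 mL/hr × 9.3 hr = 114.5368 mL
Volume remaining = 240 − 114.5368 = 125.4632 mL
Drug remaining = 125.4632 mL × 6.333333 mg/mL = 794.6 mg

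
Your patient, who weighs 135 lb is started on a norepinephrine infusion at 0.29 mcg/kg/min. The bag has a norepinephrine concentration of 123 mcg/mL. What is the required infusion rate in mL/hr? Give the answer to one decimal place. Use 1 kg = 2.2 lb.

Weight = 135 lb ÷ 2.2 lb/kg = 61.36364 kg
Dose = 0.29 mcg/kg/min × 61.36364 kg = 17.79545 mcg/min
17.79545 mcg/min × 60 min/hr = 1067.727 mcg/hr
Rate = 1067.727 mcg/hr ÷ 123 mcg/mL = 8.68071 mL/hr

8.7 mL/hr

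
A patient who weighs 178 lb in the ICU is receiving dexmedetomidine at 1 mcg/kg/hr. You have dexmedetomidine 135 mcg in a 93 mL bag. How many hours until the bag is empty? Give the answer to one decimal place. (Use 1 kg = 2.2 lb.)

1.7 hours

Weight = 178 lb ÷ 2.2 lb/kg = 80.90909 kg
Dose = 1 mcg/kg/hr × 80.90909 kg = 80.90909 mcg/hr
Concentration = 135 mcg ÷ 93 mL = 1.451613 mcg/mL
Rate = 80.90909 mcg/hr ÷ 1.451613 mcg/mL = 55.73737 mL/hr
Duration = 93 mL ÷ 55.73737 mL/hr = 1.668539 hr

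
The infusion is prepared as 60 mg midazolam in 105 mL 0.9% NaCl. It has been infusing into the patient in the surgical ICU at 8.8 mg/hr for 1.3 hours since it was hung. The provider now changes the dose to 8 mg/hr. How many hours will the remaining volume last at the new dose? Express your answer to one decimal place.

Initial rate:
Concentration = 60 mg ÷ 105 mL = 0.5714286 mg/mL
Rate = 8.8 mg/hr ÷ 0.5714286 mg/mL = 15.4 mL/hr
Volume infused so far = 15.4 mL/hr × 1.3 hr = 20.02 mL
Volume remaining = 105 − 20.02 = 84.98 mL
New rate:
Rate = 8 mg/hr ÷ 0.5714286 mg/mL = 14 mL/hr
Time remaining = 84.98 mL ÷ 14 mL/hr = 6.07 hr

6.1 hours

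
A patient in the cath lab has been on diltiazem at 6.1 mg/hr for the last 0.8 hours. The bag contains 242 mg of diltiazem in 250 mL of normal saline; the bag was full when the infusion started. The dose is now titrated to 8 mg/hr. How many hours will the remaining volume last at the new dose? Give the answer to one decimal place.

Initial rate:
Concentration = 242 mg ÷ 250 mL = 0.968 mg/mL
Rate = 6.1 mg/hr ÷ 0.968 mg/mL = 6.301653 mL/hr
Volume infused so far = 6.301653 mL/hr × 0.8 hr = 5.041322 mL
Volume remaining = 250 − 5.041322 = 244.9587 mL
New rate:
Rate = 8 mg/hr ÷ 0.968 mg/mL = 8.264463 mL/hr
Time remaining = 244.9587 mL ÷ 8.264463 mL/hr = 29.64 hr

29.6 hours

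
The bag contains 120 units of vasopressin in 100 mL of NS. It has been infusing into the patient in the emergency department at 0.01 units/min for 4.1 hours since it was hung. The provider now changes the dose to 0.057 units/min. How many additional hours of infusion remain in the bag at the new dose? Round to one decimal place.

Initial rate:
0.01 units/min × 60 min/hr = 0.6 units/hr
Concentration = 120 units ÷ 100 mL = 1.2 units/mL
Rate = 0.6 units/hr ÷ 1.2 units/mL = 0.5 mL/hr
Volume infused so far = 0.5 mL/hr × 4.1 hr = 2.05 mL
Volume remaining = 100 − 2.05 = 97.95 mL
New rate:
0.057 units/min × 60 min/hr = 3.42 units/hr
Rate = 3.42 units/hr ÷ 1.2 units/mL = 2.85 mL/hr
Time remaining = 97.95 mL ÷ 2.85 mL/hr = 34.36842 hr

34.4 hours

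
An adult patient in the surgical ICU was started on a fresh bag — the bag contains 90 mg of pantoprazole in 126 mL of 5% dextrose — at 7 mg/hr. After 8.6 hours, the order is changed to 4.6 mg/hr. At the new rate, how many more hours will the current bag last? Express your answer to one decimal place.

6.5 hours

Initial rate:
Concentration = 90 mg ÷ 126 mL = 0.7142857 mg/mL
Rate = 7 mg/hr ÷ 0.7142857 mg/mL = 9.8 mL/hr
Volume infused so far = 9.8 mL/hr × 8.6 hr = 84.28 mL
Volume remaining = 126 − 84.28 = 41.72 mL
New rate:
Rate = 4.6 mg/hr ÷ 0.7142857 mg/mL = 6.44 mL/hr
Time remaining = 41.72 mL ÷ 6.44 mL/hr = 6.478261 hr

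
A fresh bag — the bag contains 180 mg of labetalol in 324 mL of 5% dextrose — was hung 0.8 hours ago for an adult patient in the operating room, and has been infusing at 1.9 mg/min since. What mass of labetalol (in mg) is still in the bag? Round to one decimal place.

88.8 mg

1.9 mg/min × 60 min/hr = 114 mg/hr
Concentration = 180 mg ÷ 324 mL = 0.5555556 mg/mL
Rate = 114 mg/hr ÷ 0.5555556 mg/mL = 205.2 mL/hr
Volume infused = 205.2 mL/hr × 0.8 hr = 164.16 mL
Volume remaining = 324 − 164.16 = 159.84 mL
Drug remaining = 159.84 mL × 0.5555556 mg/mL = 88.8 mg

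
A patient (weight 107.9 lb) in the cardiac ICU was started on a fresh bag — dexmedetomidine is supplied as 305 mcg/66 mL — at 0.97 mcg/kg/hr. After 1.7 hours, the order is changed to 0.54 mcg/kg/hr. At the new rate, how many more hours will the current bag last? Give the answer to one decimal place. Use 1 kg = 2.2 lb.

Initial rate:
Weight = 107.9 lb ÷ 2.2 lb/kg = 49.04545 kg
Dose = 0.97 mcg/kg/hr × 49.04545 kg = 47.57409 mcg/hr
Concentration = 305 mcg ÷ 66 mL = 4.621212 mcg/mL
Rate = 47.57409 mcg/hr ÷ 4.621212 mcg/mL = 10.29472 mL/hr
Volume infused so far = 10.29472 mL/hr × 1.7 hr = 17.50103 mL
Volume remaining = 66 − 17.50103 = 48.49897 mL
New rate:
Dose = 0.54 mcg/kg/hr × 49.04545 kg = 26.48455 mcg/hr
Rate = 26.48455 mcg/hr ÷ 4.621212 mcg/mL = 5.731082 mL/hr
Time remaining = 48.49897 mL ÷ 5.731082 mL/hr = 8.462446 hr

8.5 hours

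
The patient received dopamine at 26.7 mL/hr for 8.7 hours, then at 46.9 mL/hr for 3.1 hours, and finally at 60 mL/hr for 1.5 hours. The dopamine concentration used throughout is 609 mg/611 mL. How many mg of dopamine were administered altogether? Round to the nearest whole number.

Concentration = 609 mg ÷ 611 mL = 0.9967267 mg/mL
Stage 1: 26.7 mL/hr × 8.7 hr = 232.29 mL → 232.29 mL × 0.9967267 mg/mL = 231.5296 mg
Stage 2: 46.9 mL/hr × 3.1 hr = 145.39 mL → 145.39 mL × 0.9967267 mg/mL = 144.9141 mg
Stage 3: 60 mL/hr × 1.5 hr = 90 mL → 90 mL × 0.9967267 mg/mL = 89.7054 mg
Total = 231.5296 + 144.9141 + 89.7054 = 466.1491 mg

466 mg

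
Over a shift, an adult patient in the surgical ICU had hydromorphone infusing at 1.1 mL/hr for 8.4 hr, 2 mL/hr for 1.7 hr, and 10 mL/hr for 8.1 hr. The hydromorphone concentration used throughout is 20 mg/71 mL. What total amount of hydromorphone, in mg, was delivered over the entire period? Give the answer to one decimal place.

26.4 mg

Concentration = 20 mg ÷ 71 mL = 0.2816901 mg/mL
Stage 1: 1.1 mL/hr × 8.4 hr = 9.24 mL → 9.24 mL × 0.2816901 mg/mL = 2.602817 mg
Stage 2: 2 mL/hr × 1.7 hr = 3.4 mL → 3.4 mL × 0.2816901 mg/mL = 0.9577465 mg
Stage 3: 10 mL/hr × 8.1 hr = 81 mL → 81 mL × 0.2816901 mg/mL = 22.8169 mg
Total = 2.602817 + 0.9577465 + 22.8169 = 26.37746 mg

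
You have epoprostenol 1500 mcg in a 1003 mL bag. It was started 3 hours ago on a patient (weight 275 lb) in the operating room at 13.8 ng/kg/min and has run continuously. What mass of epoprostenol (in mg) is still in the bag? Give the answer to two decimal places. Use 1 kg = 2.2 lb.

Weight = 275 lb ÷ 2.2 lb/kg = 125 kg
Dose = 13.8 ng/kg/min × 125 kg = 1725 ng/min
1725 ng/min × 60 min/hr = 103500 ng/hr
Concentration = 1500 mcg ÷ 1003 mL = 1.495513 mcg/mL = 1495.513 ng/mL
Rate = 103500 ng/hr ÷ 1495.513 ng/mL = 69.207 mL/hr
Volume infused = 69.207 mL/hr × 3 hr = 207.621 mL
Volume remaining = 1003 − 207.621 = 795.379 mL
Drug remaining = 795.379 mL × 1495.513 ng/mL = 1189500 ng = 1.1895 mg

1.19 mg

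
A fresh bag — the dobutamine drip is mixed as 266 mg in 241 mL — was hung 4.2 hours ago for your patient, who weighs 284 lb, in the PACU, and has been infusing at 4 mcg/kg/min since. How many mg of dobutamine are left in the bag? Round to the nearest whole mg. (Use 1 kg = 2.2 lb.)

Weight = 284 lb ÷ 2.2 lb/kg = 129.0909 kg
Dose = 4 mcg/kg/min × 129.0909 kg = 516.3636 mcg/min
516.3636 mcg/min × 60 min/hr = 30981.82 mcg/hr
Concentration = 266 mg ÷ 241 mL = 1.103734 mg/mL = 1103.734 mcg/mL
Rate = 30981.82 mcg/hr ÷ 1103.734 mcg/mL = 28.06999 mL/hr
Volume infused = 28.06999 mL/hr × 4.2 hr = 117.894 mL
Volume remaining = 241 − 117.894 = 123.106 mL
Drug remaining = 123.106 mL × 1103.734 mcg/mL = 135876.4 mcg = 135.8764 mg

136 mg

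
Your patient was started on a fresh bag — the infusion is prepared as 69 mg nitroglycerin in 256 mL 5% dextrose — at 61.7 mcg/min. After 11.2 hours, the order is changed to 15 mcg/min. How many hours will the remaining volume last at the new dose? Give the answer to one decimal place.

30.6 hours

Initial rate:
61.7 mcg/min × 60 min/hr = 3702 mcg/hr
Concentration = 69 mg ÷ 256 mL = 0.2695312 mg/mL = 269.5312 mcg/mL
Rate = 3702 mcg/hr ÷ 269.5312 mcg/mL = 13.73496 mL/hr
Volume infused so far = 13.73496 mL/hr × 11.2 hr = 153.8315 mL
Volume remaining = 256 − 153.8315 = 102.1685 mL
New rate:
15 mcg/min × 60 min/hr = 900 mcg/hr
Rate = 900 mcg/hr ÷ 269.5312 mcg/mL = 3.33913 mL/hr
Time remaining = 102.1685 mL ÷ 3.33913 mL/hr = 30.59733 hr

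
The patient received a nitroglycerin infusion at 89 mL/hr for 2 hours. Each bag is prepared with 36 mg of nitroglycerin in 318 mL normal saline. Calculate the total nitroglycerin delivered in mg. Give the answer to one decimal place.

20.2 mg

Concentration = 36 mg ÷ 318 mL = 0.1132075 mg/mL = 113.2075 mcg/mL
Drug rate = 89 mL/hr × 113.2075 mcg/mL = 10075.47 mcg/hr
Total = 10075.47 mcg/hr × 2 hr = 20150.94 mcg = 20.15094 mg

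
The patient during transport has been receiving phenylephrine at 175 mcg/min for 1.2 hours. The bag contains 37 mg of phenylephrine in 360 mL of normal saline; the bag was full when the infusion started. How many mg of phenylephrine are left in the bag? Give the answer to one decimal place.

24.4 mg

175 mcg/min × 60 min/hr = 10500 mcg/hr
Concentration = 37 mg ÷ 360 mL = 0.1027778 mg/mL = 102.7778 mcg/mL
Rate = 10500 mcg/hr ÷ 102.7778 mcg/mL = 102.1622 mL/hr
Volume infused = 102.1622 mL/hr × 1.2 hr = 122.5946 mL
Volume remaining = 360 − 122.5946 = 237.4054 mL
Drug remaining = 237.4054 mL × 102.7778 mcg/mL = 24400 mcg = 24.4 mg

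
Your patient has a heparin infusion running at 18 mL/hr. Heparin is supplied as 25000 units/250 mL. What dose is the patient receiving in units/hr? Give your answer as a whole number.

1800 units/hr

Concentration = 25000 units ÷ 250 mL = 100 units/mL
Drug rate = 18 mL/hr × 100 units/mL = 1800 units/hr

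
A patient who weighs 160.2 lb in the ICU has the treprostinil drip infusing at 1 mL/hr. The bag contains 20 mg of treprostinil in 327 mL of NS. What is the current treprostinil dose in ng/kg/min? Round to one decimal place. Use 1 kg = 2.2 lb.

Weight = 160.2 lb ÷ 2.2 lb/kg = 72.81818 kg
Concentration = 20 mg ÷ 327 mL = 0.06116208 mg/mL = 61162.08 ng/mL
Drug rate = 1 mL/hr × 61162.08 ng/mL = 61162.08 ng/hr
61162.08 ng/hr ÷ 60 min/hr = 1019.368 ng/min
1019.368 ng/min ÷ 72.81818 kg = 13.99881 ng/kg/min

14.0 ng/kg/min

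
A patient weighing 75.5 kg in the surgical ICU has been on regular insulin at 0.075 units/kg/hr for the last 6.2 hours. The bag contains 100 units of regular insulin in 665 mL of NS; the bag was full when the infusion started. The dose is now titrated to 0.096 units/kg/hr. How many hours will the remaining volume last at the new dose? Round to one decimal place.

9.0 hours

Initial rate:
Dose = 0.075 units/kg/hr × 75.5 kg = 5.6625 units/hr
Concentration = 100 units ÷ 665 mL = 0.1503759 units/mL
Rate = 5.6625 units/hr ÷ 0.1503759 units/mL = 37.65563 mL/hr
Volume infused so far = 37.65563 mL/hr × 6.2 hr = 233.4649 mL
Volume remaining = 665 − 233.4649 = 431.5351 mL
New rate:
Dose = 0.096 units/kg/hr × 75.5 kg = 7.248 units/hr
Rate = 7.248 units/hr ÷ 0.1503759 units/mL = 48.1992 mL/hr
Time remaining = 431.5351 mL ÷ 48.1992 mL/hr = 8.953159 hr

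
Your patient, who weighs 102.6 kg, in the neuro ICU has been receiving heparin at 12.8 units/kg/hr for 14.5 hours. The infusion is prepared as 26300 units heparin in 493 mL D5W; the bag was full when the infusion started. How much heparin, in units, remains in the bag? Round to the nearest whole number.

7257 units

Dose = 12.8 units/kg/hr × 102.6 kg = 1313.28 units/hr
Concentration = 26300 units ÷ 493 mL = 53.34686 units/mL
Rate = 1313.28 units/hr ÷ 53.34686 units/mL = 24.61776 mL/hr
Volume infused = 24.61776 mL/hr × 14.5 hr = 356.9575 mL
Volume remaining = 493 − 356.9575 = 136.0425 mL
Drug remaining = 136.0425 mL × 53.34686 units/mL = 7257.44 units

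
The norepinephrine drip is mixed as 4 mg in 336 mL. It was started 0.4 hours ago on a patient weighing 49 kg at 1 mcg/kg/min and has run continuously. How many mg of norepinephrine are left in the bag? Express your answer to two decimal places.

2.82 mg

Dose = 1 mcg/kg/min × 49 kg = 49 mcg/min
49 mcg/min × 60 min/hr = 2940 mcg/hr
Concentration = 4 mg ÷ 336 mL = 0.01190476 mg/mL = 11.90476 mcg/mL
Rate = 2940 mcg/hr ÷ 11.90476 mcg/mL = 246.96 mL/hr
Volume infused = 246.96 mL/hr × 0.4 hr = 98.784 mL
Volume remaining = 336 − 98.784 = 237.216 mL
Drug remaining = 237.216 mL × 11.90476 mcg/mL = 2824 mcg = 2.824 mg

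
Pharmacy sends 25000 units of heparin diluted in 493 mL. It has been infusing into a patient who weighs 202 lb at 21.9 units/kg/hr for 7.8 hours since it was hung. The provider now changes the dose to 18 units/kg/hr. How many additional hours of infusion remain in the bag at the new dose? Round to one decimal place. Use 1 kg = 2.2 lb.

5.6 hours

Initial rate:
Weight = 202 lb ÷ 2.2 lb/kg = 91.81818 kg
Dose = 21.9 units/kg/hr × 91.81818 kg = 2010.818 units/hr
Concentration = 25000 units ÷ 493 mL = 50.70994 units/mL
Rate = 2010.818 units/hr ÷ 50.70994 units/mL = 39.65333 mL/hr
Volume infused so far = 39.65333 mL/hr × 7.8 hr = 309.296 mL
Volume remaining = 493 − 309.296 = 183.704 mL
New rate:
Dose = 18 units/kg/hr × 91.81818 kg = 1652.727 units/hr
Rate = 1652.727 units/hr ÷ 50.70994 units/mL = 32.59178 mL/hr
Time remaining = 183.704 mL ÷ 32.59178 mL/hr = 5.636513 hr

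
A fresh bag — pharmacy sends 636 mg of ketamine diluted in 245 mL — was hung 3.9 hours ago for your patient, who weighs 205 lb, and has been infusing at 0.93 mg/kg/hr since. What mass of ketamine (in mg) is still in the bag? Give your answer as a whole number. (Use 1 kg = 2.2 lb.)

298 mg

Weight = 205 lb ÷ 2.2 lb/kg = 93.18182 kg
Dose = 0.93 mg/kg/hr × 93.18182 kg = 86.65909 mg/hr
Concentration = 636 mg ÷ 245 mL = 2.595918 mg/mL
Rate = 86.65909 mg/hr ÷ 2.595918 mg/mL = 33.38283 mL/hr
Volume infused = 33.38283 mL/hr × 3.9 hr = 130.193 mL
Volume remaining = 245 − 130.193 = 114.807 mL
Drug remaining = 114.807 mL × 2.595918 mg/mL = 298.0295 mg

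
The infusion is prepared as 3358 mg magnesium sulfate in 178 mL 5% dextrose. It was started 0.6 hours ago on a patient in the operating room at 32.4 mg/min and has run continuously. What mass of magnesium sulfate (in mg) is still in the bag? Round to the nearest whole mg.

2192 mg

32.4 mg/min × 60 min/hr = 1944 mg/hr
Concentration = 3358 mg ÷ 178 mL = 18.86517 mg/mL
Rate = 1944 mg/hr ÷ 18.86517 mg/mL = 103.0471 mL/hr
Volume infused = 103.0471 mL/hr × 0.6 hr = 61.82823 mL
Volume remaining = 178 − 61.82823 = 116.1718 mL
Drug remaining = 116.1718 mL × 18.86517 mg/mL = 2191.6 mg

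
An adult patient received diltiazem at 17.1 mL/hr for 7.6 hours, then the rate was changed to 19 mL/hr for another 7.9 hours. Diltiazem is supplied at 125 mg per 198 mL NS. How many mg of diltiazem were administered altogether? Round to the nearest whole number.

177 mg

Concentration = 125 mg ÷ 198 mL = 0.6313131 mg/mL
Stage 1: 17.1 mL/hr × 7.6 hr = 129.96 mL → 129.96 mL × 0.6313131 mg/mL = 82.04545 mg
Stage 2: 19 mL/hr × 7.9 hr = 150.1 mL → 150.1 mL × 0.6313131 mg/mL = 94.7601 mg
Total = 82.04545 + 94.7601 = 176.8056 mg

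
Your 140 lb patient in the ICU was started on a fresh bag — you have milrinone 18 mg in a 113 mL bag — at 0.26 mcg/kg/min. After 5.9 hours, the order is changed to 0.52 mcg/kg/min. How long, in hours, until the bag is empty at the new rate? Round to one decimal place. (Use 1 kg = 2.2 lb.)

6.1 hours

Initial rate:
Weight = 140 lb ÷ 2.2 lb/kg = 63.63636 kg
Dose = 0.26 mcg/kg/min × 63.63636 kg = 16.54545 mcg/min
16.54545 mcg/min × 60 min/hr = 992.7273 mcg/hr
Concentration = 18 mg ÷ 113 mL = 0.159292 mg/mL = 159.292 mcg/mL
Rate = 992.7273 mcg/hr ÷ 159.292 mcg/mL = 6.232121 mL/hr
Volume infused so far = 6.232121 mL/hr × 5.9 hr = 36.76952 mL
Volume remaining = 113 − 36.76952 = 76.23048 mL
New rate:
Dose = 0.52 mcg/kg/min × 63.63636 kg = 33.09091 mcg/min
33.09091 mcg/min × 60 min/hr = 1985.455 mcg/hr
Rate = 1985.455 mcg/hr ÷ 159.292 mcg/mL = 12.46424 mL/hr
Time remaining = 76.23048 mL ÷ 12.46424 mL/hr = 6.115934 hr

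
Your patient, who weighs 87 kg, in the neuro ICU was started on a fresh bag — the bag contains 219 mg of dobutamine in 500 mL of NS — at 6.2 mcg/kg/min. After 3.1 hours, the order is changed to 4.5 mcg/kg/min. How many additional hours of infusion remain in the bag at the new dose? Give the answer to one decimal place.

Initial rate:
Dose = 6.2 mcg/kg/min × 87 kg = 539.4 mcg/min
539.4 mcg/min × 60 min/hr = 32364 mcg/hr
Concentration = 219 mg ÷ 500 mL = 0.438 mg/mL = 438 mcg/mL
Rate = 32364 mcg/hr ÷ 438 mcg/mL = 73.89041 mL/hr
Volume infused so far = 73.89041 mL/hr × 3.1 hr = 229.0603 mL
Volume remaining = 500 − 229.0603 = 270.9397 mL
New rate:
Dose = 4.5 mcg/kg/min × 87 kg = 391.5 mcg/min
391.5 mcg/min × 60 min/hr = 23490 mcg/hr
Rate = 23490 mcg/hr ÷ 438 mcg/mL = 53.63014 mL/hr
Time remaining = 270.9397 mL ÷ 53.63014 mL/hr = 5.052005 hr

5.1 hours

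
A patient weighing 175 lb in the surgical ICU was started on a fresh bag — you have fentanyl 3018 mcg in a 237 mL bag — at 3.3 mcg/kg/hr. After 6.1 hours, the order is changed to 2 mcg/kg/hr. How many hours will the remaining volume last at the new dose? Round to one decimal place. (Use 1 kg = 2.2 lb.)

Initial rate:
Weight = 175 lb ÷ 2.2 lb/kg = 79.54545 kg
Dose = 3.3 mcg/kg/hr × 79.54545 kg = 262.5 mcg/hr
Concentration = 3018 mcg ÷ 237 mL = 12.73418 mcg/mL
Rate = 262.5 mcg/hr ÷ 12.73418 mcg/mL = 20.61382 mL/hr
Volume infused so far = 20.61382 mL/hr × 6.1 hr = 125.7443 mL
Volume remaining = 237 − 125.7443 = 111.2557 mL
New rate:
Dose = 2 mcg/kg/hr × 79.54545 kg = 159.0909 mcg/hr
Rate = 159.0909 mcg/hr ÷ 12.73418 mcg/mL = 12.49322 mL/hr
Time remaining = 111.2557 mL ÷ 12.49322 mL/hr = 8.905286 hr

8.9 hours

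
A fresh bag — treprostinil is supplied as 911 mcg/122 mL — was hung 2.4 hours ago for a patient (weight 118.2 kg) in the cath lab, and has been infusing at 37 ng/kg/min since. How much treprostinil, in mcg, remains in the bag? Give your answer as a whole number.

Dose = 37 ng/kg/min × 118.2 kg = 4373.4 ng/min
4373.4 ng/min × 60 min/hr = 262404 ng/hr
Concentration = 911 mcg ÷ 122 mL = 7.467213 mcg/mL = 7467.213 ng/mL
Rate = 262404 ng/hr ÷ 7467.213 ng/mL = 35.14082 mL/hr
Volume infused = 35.14082 mL/hr × 2.4 hr = 84.33797 mL
Volume remaining = 122 − 84.33797 = 37.66203 mL
Drug remaining = 37.66203 mL × 7467.213 ng/mL = 281230.4 ng = 281.2304 mcg

281 mcg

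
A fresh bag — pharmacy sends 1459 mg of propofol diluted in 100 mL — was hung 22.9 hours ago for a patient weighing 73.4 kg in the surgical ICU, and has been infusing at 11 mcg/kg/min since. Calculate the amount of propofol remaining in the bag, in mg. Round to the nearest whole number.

Dose = 11 mcg/kg/min × 73.4 kg = 807.4 mcg/min
807.4 mcg/min × 60 min/hr = 48444 mcg/hr
Concentration = 1459 mg ÷ 100 mL = 14.59 mg/mL = 14590 mcg/mL
Rate = 48444 mcg/hr ÷ 14590 mcg/mL = 3.320356 mL/hr
Volume infused = 3.320356 mL/hr × 22.9 hr = 76.03616 mL
Volume remaining = 100 − 76.03616 = 23.96384 mL
Drug remaining = 23.96384 mL × 14590 mcg/mL = 349632.4 mcg = 349.6324 mg

350 mg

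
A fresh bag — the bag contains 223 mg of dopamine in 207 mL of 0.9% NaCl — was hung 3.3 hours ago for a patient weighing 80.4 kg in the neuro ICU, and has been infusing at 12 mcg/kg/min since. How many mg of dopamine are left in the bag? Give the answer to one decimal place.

32.0 mg

Dose = 12 mcg/kg/min × 80.4 kg = 964.8 mcg/min
964.8 mcg/min × 60 min/hr = 57888 mcg/hr
Concentration = 223 mg ÷ 207 mL = 1.077295 mg/mL = 1077.295 mcg/mL
Rate = 57888 mcg/hr ÷ 1077.295 mcg/mL = 53.7346 mL/hr
Volume infused = 53.7346 mL/hr × 3.3 hr = 177.3242 mL
Volume remaining = 207 − 177.3242 = 29.67582 mL
Drug remaining = 29.67582 mL × 1077.295 mcg/mL = 31969.6 mcg = 31.9696 mg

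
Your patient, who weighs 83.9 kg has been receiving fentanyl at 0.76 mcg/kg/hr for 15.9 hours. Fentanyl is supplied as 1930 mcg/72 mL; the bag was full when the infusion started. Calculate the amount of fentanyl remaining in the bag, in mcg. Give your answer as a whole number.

Dose = 0.76 mcg/kg/hr × 83.9 kg = 63.764 mcg/hr
Concentration = 1930 mcg ÷ 72 mL = 26.80556 mcg/mL
Rate = 63.764 mcg/hr ÷ 26.80556 mcg/mL = 2.378761 mL/hr
Volume infused = 2.378761 mL/hr × 15.9 hr = 37.82229 mL
Volume remaining = 72 − 37.82229 = 34.17771 mL
Drug remaining = 34.17771 mL × 26.80556 mcg/mL = 916.1524 mcg

916 mcg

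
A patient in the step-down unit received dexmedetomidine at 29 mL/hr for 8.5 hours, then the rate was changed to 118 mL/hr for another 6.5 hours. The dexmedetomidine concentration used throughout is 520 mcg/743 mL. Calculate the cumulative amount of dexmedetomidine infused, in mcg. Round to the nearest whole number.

709 mcg

Concentration = 520 mcg ÷ 743 mL = 0.6998654 mcg/mL
Stage 1: 29 mL/hr × 8.5 hr = 246.5 mL → 246.5 mL × 0.6998654 mcg/mL = 172.5168 mcg
Stage 2: 118 mL/hr × 6.5 hr = 767 mL → 767 mL × 0.6998654 mcg/mL = 536.7968 mcg
Total = 172.5168 + 536.7968 = 709.3136 mcg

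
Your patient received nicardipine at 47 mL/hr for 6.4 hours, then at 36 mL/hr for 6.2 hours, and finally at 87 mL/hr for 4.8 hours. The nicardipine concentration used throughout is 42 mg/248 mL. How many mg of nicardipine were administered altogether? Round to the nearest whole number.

159 mg

Concentration = 42 mg ÷ 248 mL = 0.1693548 mg/mL
Stage 1: 47 mL/hr × 6.4 hr = 300.8 mL → 300.8 mL × 0.1693548 mg/mL = 50.94194 mg
Stage 2: 36 mL/hr × 6.2 hr = 223.2 mL → 223.2 mL × 0.1693548 mg/mL = 37.8 mg
Stage 3: 87 mL/hr × 4.8 hr = 417.6 mL → 417.6 mL × 0.1693548 mg/mL = 70.72258 mg
Total = 50.94194 + 37.8 + 70.72258 = 159.4645 mg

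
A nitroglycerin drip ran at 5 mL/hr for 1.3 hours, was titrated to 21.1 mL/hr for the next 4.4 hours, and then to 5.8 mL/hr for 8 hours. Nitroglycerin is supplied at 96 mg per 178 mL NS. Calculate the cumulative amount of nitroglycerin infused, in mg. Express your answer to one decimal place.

78.6 mg

Concentration = 96 mg ÷ 178 mL = 0.5393258 mg/mL
Stage 1: 5 mL/hr × 1.3 hr = 6.5 mL → 6.5 mL × 0.5393258 mg/mL = 3.505618 mg
Stage 2: 21.1 mL/hr × 4.4 hr = 92.84 mL → 92.84 mL × 0.5393258 mg/mL = 50.07101 mg
Stage 3: 5.8 mL/hr × 8 hr = 46.4 mL → 46.4 mL × 0.5393258 mg/mL = 25.02472 mg
Total = 3.505618 + 50.07101 + 25.02472 = 78.60135 mg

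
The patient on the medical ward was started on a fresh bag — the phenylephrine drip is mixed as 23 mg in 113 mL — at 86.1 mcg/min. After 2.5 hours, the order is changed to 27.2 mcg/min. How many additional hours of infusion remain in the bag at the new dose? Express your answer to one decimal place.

6.2 hours

Initial rate:
86.1 mcg/min × 60 min/hr = 5166 mcg/hr
Concentration = 23 mg ÷ 113 mL = 0.2035398 mg/mL = 203.5398 mcg/mL
Rate = 5166 mcg/hr ÷ 203.5398 mcg/mL = 25.38078 mL/hr
Volume infused so far = 25.38078 mL/hr × 2.5 hr = 63.45196 mL
Volume remaining = 113 − 63.45196 = 49.54804 mL
New rate:
27.2 mcg/min × 60 min/hr = 1632 mcg/hr
Rate = 1632 mcg/hr ÷ 203.5398 mcg/mL = 8.018087 mL/hr
Time remaining = 49.54804 mL ÷ 8.018087 mL/hr = 6.179534 hr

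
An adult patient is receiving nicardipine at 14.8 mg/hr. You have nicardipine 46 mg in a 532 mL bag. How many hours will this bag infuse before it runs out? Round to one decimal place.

Concentration = 46 mg ÷ 532 mL = 0.08646617 mg/mL
Rate = 14.8 mg/hr ÷ 0.08646617 mg/mL = 171.1652 mL/hr
Duration = 532 mL ÷ 171.1652 mL/hr = 3.108108 hr

3.1 hours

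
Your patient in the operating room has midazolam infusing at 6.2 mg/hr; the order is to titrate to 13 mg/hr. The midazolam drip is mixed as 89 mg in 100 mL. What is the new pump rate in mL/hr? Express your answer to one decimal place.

Concentration = 89 mg ÷ 100 mL = 0.89 mg/mL
Rate = 13 mg/hr ÷ 0.89 mg/mL = 14.60674 mL/hr

14.6 mL/hr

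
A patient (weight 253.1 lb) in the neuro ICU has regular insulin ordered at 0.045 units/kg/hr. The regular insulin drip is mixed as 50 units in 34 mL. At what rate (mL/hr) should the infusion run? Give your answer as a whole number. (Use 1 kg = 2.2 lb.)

4 mL/hr

Weight = 253.1 lb ÷ 2.2 lb/kg = 115.0455 kg
Dose = 0.045 units/kg/hr × 115.0455 kg = 5.177045 units/hr
Concentration = 50 units ÷ 34 mL = 1.470588 units/mL
Rate = 5.177045 units/hr ÷ 1.470588 units/mL = 3.520391 mL/hr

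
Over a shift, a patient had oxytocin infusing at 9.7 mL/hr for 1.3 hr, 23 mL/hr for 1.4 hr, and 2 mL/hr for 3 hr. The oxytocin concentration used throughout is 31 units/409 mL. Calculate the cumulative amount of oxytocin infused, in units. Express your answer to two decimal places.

3.85 units

Concentration = 31 units ÷ 409 mL = 0.07579462 units/mL
Stage 1: 9.7 mL/hr × 1.3 hr = 12.61 mL → 12.61 mL × 0.07579462 units/mL = 0.9557702 units
Stage 2: 23 mL/hr × 1.4 hr = 32.2 mL → 32.2 mL × 0.07579462 units/mL = 2.440587 units
Stage 3: 2 mL/hr × 3 hr = 6 mL → 6 mL × 0.07579462 units/mL = 0.4547677 units
Total = 0.9557702 + 2.440587 + 0.4547677 = 3.851125 units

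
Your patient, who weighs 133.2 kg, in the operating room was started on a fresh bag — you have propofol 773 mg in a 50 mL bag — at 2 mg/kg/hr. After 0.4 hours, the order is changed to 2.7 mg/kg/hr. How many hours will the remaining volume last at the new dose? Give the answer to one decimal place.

1.9 hours

Initial rate:
Dose = 2 mg/kg/hr × 133.2 kg = 266.4 mg/hr
Concentration = 773 mg ÷ 50 mL = 15.46 mg/mL
Rate = 266.4 mg/hr ÷ 15.46 mg/mL = 17.23157 mL/hr
Volume infused so far = 17.23157 mL/hr × 0.4 hr = 6.892626 mL
Volume remaining = 50 − 6.892626 = 43.10737 mL
New rate:
Dose = 2.7 mg/kg/hr × 133.2 kg = 359.64 mg/hr
Rate = 359.64 mg/hr ÷ 15.46 mg/mL = 23.26261 mL/hr
Time remaining = 43.10737 mL ÷ 23.26261 mL/hr = 1.853075 hr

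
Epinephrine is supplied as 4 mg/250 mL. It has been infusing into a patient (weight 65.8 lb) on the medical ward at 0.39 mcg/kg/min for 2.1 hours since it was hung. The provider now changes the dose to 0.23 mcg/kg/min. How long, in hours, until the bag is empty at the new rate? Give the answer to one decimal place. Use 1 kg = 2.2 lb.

6.1 hours

Initial rate:
Weight = 65.8 lb ÷ 2.2 lb/kg = 29.90909 kg
Dose = 0.39 mcg/kg/min × 29.90909 kg = 11.66455 mcg/min
11.66455 mcg/min × 60 min/hr = 699.8727 mcg/hr
Concentration = 4 mg ÷ 250 mL = 0.016 mg/mL = 16 mcg/mL
Rate = 699.8727 mcg/hr ÷ 16 mcg/mL = 43.74205 mL/hr
Volume infused so far = 43.74205 mL/hr × 2.1 hr = 91.8583 mL
Volume remaining = 250 − 91.8583 = 158.1417 mL
New rate:
Dose = 0.23 mcg/kg/min × 29.90909 kg = 6.879091 mcg/min
6.879091 mcg/min × 60 min/hr = 412.7455 mcg/hr
Rate = 412.7455 mcg/hr ÷ 16 mcg/mL = 25.79659 mL/hr
Time remaining = 158.1417 mL ÷ 25.79659 mL/hr = 6.130333 hr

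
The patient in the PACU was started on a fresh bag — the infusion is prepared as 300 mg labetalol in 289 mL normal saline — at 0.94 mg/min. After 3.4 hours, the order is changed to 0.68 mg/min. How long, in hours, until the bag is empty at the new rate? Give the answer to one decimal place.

Initial rate:
0.94 mg/min × 60 min/hr = 56.4 mg/hr
Concentration = 300 mg ÷ 289 mL = 1.038062 mg/mL
Rate = 56.4 mg/hr ÷ 1.038062 mg/mL = 54.332 mL/hr
Volume infused so far = 54.332 mL/hr × 3.4 hr = 184.7288 mL
Volume remaining = 289 − 184.7288 = 104.2712 mL
New rate:
0.68 mg/min × 60 min/hr = 40.8 mg/hr
Rate = 40.8 mg/hr ÷ 1.038062 mg/mL = 39.304 mL/hr
Time remaining = 104.2712 mL ÷ 39.304 mL/hr = 2.652941 hr

2.7 hours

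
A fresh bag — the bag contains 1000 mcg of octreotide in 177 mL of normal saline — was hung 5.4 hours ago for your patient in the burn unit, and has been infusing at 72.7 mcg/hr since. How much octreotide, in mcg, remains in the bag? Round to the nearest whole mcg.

Concentration = 1000 mcg ÷ 177 mL = 5.649718 mcg/mL
Rate = 72.7 mcg/hr ÷ 5.649718 mcg/mL = 12.8679 mL/hr
Volume infused = 12.8679 mL/hr × 5.4 hr = 69.48666 mL
Volume remaining = 177 − 69.48666 = 107.5133 mL
Drug remaining = 107.5133 mL × 5.649718 mcg/mL = 607.42 mcg

607 mcg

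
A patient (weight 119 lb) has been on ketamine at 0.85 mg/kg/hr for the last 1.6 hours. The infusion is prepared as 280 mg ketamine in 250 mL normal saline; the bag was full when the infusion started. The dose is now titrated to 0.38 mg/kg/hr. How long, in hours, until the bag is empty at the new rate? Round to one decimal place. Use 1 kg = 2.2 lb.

Initial rate:
Weight = 119 lb ÷ 2.2 lb/kg = 54.09091 kg
Dose = 0.85 mg/kg/hr × 54.09091 kg = 45.97727 mg/hr
Concentration = 280 mg ÷ 250 mL = 1.12 mg/mL
Rate = 45.97727 mg/hr ÷ 1.12 mg/mL = 41.05114 mL/hr
Volume infused so far = 41.05114 mL/hr × 1.6 hr = 65.68182 mL
Volume remaining = 250 − 65.68182 = 184.3182 mL
New rate:
Dose = 0.38 mg/kg/hr × 54.09091 kg = 20.55455 mg/hr
Rate = 20.55455 mg/hr ÷ 1.12 mg/mL = 18.35227 mL/hr
Time remaining = 184.3182 mL ÷ 18.35227 mL/hr = 10.04334 hr

10.0 hours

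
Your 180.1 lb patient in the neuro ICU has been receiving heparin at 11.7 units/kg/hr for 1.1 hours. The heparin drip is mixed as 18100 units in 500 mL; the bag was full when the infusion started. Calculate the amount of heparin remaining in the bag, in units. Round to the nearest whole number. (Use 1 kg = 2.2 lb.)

17046 units

Weight = 180.1 lb ÷ 2.2 lb/kg = 81.86364 kg
Dose = 11.7 units/kg/hr × 81.86364 kg = 957.8045 units/hr
Concentration = 18100 units ÷ 500 mL = 36.2 units/mL
Rate = 957.8045 units/hr ÷ 36.2 units/mL = 26.45869 mL/hr
Volume infused = 26.45869 mL/hr × 1.1 hr = 29.10456 mL
Volume remaining = 500 − 29.10456 = 470.8954 mL
Drug remaining = 470.8954 mL × 36.2 units/mL = 17046.42 units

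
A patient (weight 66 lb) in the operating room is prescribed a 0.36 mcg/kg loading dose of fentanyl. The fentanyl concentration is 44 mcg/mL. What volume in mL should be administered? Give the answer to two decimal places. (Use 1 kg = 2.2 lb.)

Weight = 66 lb ÷ 2.2 lb/kg = 30 kg
Dose = 0.36 mcg/kg × 30 kg = 10.8 mcg
Volume = 10.8 mcg ÷ 44 mcg/mL = 0.2454545 mL

0.25 mL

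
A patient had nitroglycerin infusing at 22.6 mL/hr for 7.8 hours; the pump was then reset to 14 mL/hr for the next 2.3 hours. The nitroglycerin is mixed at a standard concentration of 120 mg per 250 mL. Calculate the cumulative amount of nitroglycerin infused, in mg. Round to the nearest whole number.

Concentration = 120 mg ÷ 250 mL = 0.48 mg/mL
Stage 1: 22.6 mL/hr × 7.8 hr = 176.28 mL → 176.28 mL × 0.48 mg/mL = 84.6144 mg
Stage 2: 14 mL/hr × 2.3 hr = 32.2 mL → 32.2 mL × 0.48 mg/mL = 15.456 mg
Total = 84.6144 + 15.456 = 100.0704 mg

100 mg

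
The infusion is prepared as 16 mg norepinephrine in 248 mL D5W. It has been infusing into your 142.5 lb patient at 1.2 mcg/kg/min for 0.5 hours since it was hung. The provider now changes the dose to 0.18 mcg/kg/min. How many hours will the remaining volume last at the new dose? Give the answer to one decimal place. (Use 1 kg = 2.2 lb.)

Initial rate:
Weight = 142.5 lb ÷ 2.2 lb/kg = 64.77273 kg
Dose = 1.2 mcg/kg/min × 64.77273 kg = 77.72727 mcg/min
77.72727 mcg/min × 60 min/hr = 4663.636 mcg/hr
Concentration = 16 mg ÷ 248 mL = 0.06451613 mg/mL = 64.51613 mcg/mL
Rate = 4663.636 mcg/hr ÷ 64.51613 mcg/mL = 72.28636 mL/hr
Volume infused so far = 72.28636 mL/hr × 0.5 hr = 36.14318 mL
Volume remaining = 248 − 36.14318 = 211.8568 mL
New rate:
Dose = 0.18 mcg/kg/min × 64.77273 kg = 11.65909 mcg/min
11.65909 mcg/min × 60 min/hr = 699.5455 mcg/hr
Rate = 699.5455 mcg/hr ÷ 64.51613 mcg/mL = 10.84295 mL/hr
Time remaining = 211.8568 mL ÷ 10.84295 mL/hr = 19.53866 hr

19.5 hours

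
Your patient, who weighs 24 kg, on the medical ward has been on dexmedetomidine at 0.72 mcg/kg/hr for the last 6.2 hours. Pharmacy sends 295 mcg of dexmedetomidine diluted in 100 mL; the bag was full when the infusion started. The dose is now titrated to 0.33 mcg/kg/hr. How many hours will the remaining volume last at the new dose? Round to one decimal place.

Initial rate:
Dose = 0.72 mcg/kg/hr × 24 kg = 17.28 mcg/hr
Concentration = 295 mcg ÷ 100 mL = 2.95 mcg/mL
Rate = 17.28 mcg/hr ÷ 2.95 mcg/mL = 5.857627 mL/hr
Volume infused so far = 5.857627 mL/hr × 6.2 hr = 36.31729 mL
Volume remaining = 100 − 36.31729 = 63.68271 mL
New rate:
Dose = 0.33 mcg/kg/hr × 24 kg = 7.92 mcg/hr
Rate = 7.92 mcg/hr ÷ 2.95 mcg/mL = 2.684746 mL/hr
Time remaining = 63.68271 mL ÷ 2.684746 mL/hr = 23.7202 hr

23.7 hours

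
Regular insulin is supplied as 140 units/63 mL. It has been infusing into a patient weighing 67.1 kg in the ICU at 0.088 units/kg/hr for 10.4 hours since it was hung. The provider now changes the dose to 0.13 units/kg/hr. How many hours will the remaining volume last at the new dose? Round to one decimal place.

9.0 hours

Initial rate:
Dose = 0.088 units/kg/hr × 67.1 kg = 5.9048 units/hr
Concentration = 140 units ÷ 63 mL = 2.222222 units/mL
Rate = 5.9048 units/hr ÷ 2.222222 units/mL = 2.65716 mL/hr
Volume infused so far = 2.65716 mL/hr × 10.4 hr = 27.63446 mL
Volume remaining = 63 − 27.63446 = 35.36554 mL
New rate:
Dose = 0.13 units/kg/hr × 67.1 kg = 8.723 units/hr
Rate = 8.723 units/hr ÷ 2.222222 units/mL = 3.92535 mL/hr
Time remaining = 35.36554 mL ÷ 3.92535 mL/hr = 9.009524 hr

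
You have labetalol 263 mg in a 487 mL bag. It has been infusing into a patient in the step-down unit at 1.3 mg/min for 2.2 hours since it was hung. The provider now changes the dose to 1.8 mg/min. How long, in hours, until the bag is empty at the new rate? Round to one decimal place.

Initial rate:
1.3 mg/min × 60 min/hr = 78 mg/hr
Concentration = 263 mg ÷ 487 mL = 0.5400411 mg/mL
Rate = 78 mg/hr ÷ 0.5400411 mg/mL = 144.4335 mL/hr
Volume infused so far = 144.4335 mL/hr × 2.2 hr = 317.7536 mL
Volume remaining = 487 − 317.7536 = 169.2464 mL
New rate:
1.8 mg/min × 60 min/hr = 108 mg/hr
Rate = 108 mg/hr ÷ 0.5400411 mg/mL = 199.9848 mL/hr
Time remaining = 169.2464 mL ÷ 199.9848 mL/hr = 0.8462963 hr

0.8 hours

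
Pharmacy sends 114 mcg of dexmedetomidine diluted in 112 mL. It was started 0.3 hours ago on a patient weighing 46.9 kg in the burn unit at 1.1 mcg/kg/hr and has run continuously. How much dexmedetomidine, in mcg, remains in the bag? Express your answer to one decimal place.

Dose = 1.1 mcg/kg/hr × 46.9 kg = 51.59 mcg/hr
Concentration = 114 mcg ÷ 112 mL = 1.017857 mcg/mL
Rate = 51.59 mcg/hr ÷ 1.017857 mcg/mL = 50.68491 mL/hr
Volume infused = 50.68491 mL/hr × 0.3 hr = 15.20547 mL
Volume remaining = 112 − 15.20547 = 96.79453 mL
Drug remaining = 96.79453 mL × 1.017857 mcg/mL = 98.523 mcg

98.5 mcg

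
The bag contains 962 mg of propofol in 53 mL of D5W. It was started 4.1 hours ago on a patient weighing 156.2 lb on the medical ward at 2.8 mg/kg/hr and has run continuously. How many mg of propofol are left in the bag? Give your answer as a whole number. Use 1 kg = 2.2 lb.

147 mg

Weight = 156.2 lb ÷ 2.2 lb/kg = 71 kg
Dose = 2.8 mg/kg/hr × 71 kg = 198.8 mg/hr
Concentration = 962 mg ÷ 53 mL = 18.15094 mg/mL
Rate = 198.8 mg/hr ÷ 18.15094 mg/mL = 10.9526 mL/hr
Volume infused = 10.9526 mL/hr × 4.1 hr = 44.90565 mL
Volume remaining = 53 − 44.90565 = 8.094345 mL
Drug remaining = 8.094345 mL × 18.15094 mg/mL = 146.92 mg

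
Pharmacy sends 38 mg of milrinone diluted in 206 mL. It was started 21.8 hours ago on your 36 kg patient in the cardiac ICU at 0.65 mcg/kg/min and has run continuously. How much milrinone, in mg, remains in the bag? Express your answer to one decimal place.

7.4 mg

Dose = 0.65 mcg/kg/min × 36 kg = 23.4 mcg/min
23.4 mcg/min × 60 min/hr = 1404 mcg/hr
Concentration = 38 mg ÷ 206 mL = 0.184466 mg/mL = 184.466 mcg/mL
Rate = 1404 mcg/hr ÷ 184.466 mcg/mL = 7.611158 mL/hr
Volume infused = 7.611158 mL/hr × 21.8 hr = 165.9232 mL
Volume remaining = 206 − 165.9232 = 40.07676 mL
Drug remaining = 40.07676 mL × 184.466 mcg/mL = 7392.8 mcg = 7.3928 mg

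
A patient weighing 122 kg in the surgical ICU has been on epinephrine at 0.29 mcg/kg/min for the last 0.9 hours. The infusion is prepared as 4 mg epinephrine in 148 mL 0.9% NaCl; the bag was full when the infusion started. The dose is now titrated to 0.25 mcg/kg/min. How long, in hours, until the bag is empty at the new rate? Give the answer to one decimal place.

Initial rate:
Dose = 0.29 mcg/kg/min × 122 kg = 35.38 mcg/min
35.38 mcg/min × 60 min/hr = 2122.8 mcg/hr
Concentration = 4 mg ÷ 148 mL = 0.02702703 mg/mL = 27.02703 mcg/mL
Rate = 2122.8 mcg/hr ÷ 27.02703 mcg/mL = 78.5436 mL/hr
Volume infused so far = 78.5436 mL/hr × 0.9 hr = 70.68924 mL
Volume remaining = 148 − 70.68924 = 77.31076 mL
New rate:
Dose = 0.25 mcg/kg/min × 122 kg = 30.5 mcg/min
30.5 mcg/min × 60 min/hr = 1830 mcg/hr
Rate = 1830 mcg/hr ÷ 27.02703 mcg/mL = 67.71 mL/hr
Time remaining = 77.31076 mL ÷ 67.71 mL/hr = 1.141792 hr

1.1 hours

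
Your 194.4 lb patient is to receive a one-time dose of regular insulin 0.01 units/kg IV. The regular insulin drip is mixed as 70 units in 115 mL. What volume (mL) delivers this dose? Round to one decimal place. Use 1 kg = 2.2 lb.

1.5 mL

Weight = 194.4 lb ÷ 2.2 lb/kg = 88.36364 kg
Dose = 0.01 units/kg × 88.36364 kg = 0.8836364 units
Concentration = 70 units ÷ 115 mL = 0.6086957 units/mL
Volume = 0.8836364 units ÷ 0.6086957 units/mL = 1.451688 mL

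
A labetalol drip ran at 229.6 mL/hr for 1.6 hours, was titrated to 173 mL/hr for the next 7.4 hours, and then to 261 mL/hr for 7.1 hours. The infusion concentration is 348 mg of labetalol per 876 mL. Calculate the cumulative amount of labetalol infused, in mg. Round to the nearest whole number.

1391 mg

Concentration = 348 mg ÷ 876 mL = 0.3972603 mg/mL
Stage 1: 229.6 mL/hr × 1.6 hr = 367.36 mL → 367.36 mL × 0.3972603 mg/mL = 145.9375 mg
Stage 2: 173 mL/hr × 7.4 hr = 1280.2 mL → 1280.2 mL × 0.3972603 mg/mL = 508.5726 mg
Stage 3: 261 mL/hr × 7.1 hr = 1853.1 mL → 1853.1 mL × 0.3972603 mg/mL = 736.163 mg
Total = 145.9375 + 508.5726 + 736.163 = 1390.673 mg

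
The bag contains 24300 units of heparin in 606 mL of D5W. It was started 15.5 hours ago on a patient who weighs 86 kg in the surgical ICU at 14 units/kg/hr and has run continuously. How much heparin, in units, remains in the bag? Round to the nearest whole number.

5638 units

Dose = 14 units/kg/hr × 86 kg = 1204 units/hr
Concentration = 24300 units ÷ 606 mL = 40.09901 units/mL
Rate = 1204 units/hr ÷ 40.09901 units/mL = 30.02568 mL/hr
Volume infused = 30.02568 mL/hr × 15.5 hr = 465.398 mL
Volume remaining = 606 − 465.398 = 140.602 mL
Drug remaining = 140.602 mL × 40.09901 units/mL = 5638 units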